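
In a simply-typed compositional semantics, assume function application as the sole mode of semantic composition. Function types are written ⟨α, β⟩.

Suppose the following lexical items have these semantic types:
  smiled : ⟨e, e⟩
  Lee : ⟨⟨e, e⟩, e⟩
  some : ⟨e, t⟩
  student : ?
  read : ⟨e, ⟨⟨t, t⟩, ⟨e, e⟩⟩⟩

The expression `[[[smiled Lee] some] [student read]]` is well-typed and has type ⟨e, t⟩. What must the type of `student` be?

For [[[smiled Lee] some] [student read]] to have type ⟨e, t⟩ with [[smiled Lee] some] of type t, [student read] must be the function: [student read] : ⟨t, ⟨e, t⟩⟩.
For [student read] to have type ⟨t, ⟨e, t⟩⟩ with read of type ⟨e, ⟨⟨t, t⟩, ⟨e, e⟩⟩⟩, student must be the function: student : ⟨⟨e, ⟨⟨t, t⟩, ⟨e, e⟩⟩⟩, ⟨t, ⟨e, t⟩⟩⟩.

⟨⟨e, ⟨⟨t, t⟩, ⟨e, e⟩⟩⟩, ⟨t, ⟨e, t⟩⟩⟩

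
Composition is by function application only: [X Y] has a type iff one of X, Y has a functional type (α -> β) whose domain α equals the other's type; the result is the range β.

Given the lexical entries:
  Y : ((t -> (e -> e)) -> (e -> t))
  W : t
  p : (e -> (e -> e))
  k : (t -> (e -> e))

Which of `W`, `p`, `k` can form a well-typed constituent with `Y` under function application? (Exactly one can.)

W : t — neither side's domain matches the other.
p : (e -> (e -> e)) — neither side's domain matches the other.
k — combines: Y : ((t -> (e -> e)) -> (e -> t)) takes k : (t -> (e -> e)) as argument, giving (e -> t).

k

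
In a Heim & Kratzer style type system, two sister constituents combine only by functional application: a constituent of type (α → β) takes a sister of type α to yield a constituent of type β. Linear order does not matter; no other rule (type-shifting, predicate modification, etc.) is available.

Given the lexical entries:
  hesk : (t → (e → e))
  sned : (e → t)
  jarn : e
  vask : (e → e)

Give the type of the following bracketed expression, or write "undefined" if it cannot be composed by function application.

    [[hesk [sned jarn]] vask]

undefined

[sned jarn] — sned of type (e → t) combines with jarn of type e: type t.
[hesk [sned jarn]] — hesk of type (t → (e → e)) combines with [sned jarn] of type t: type (e → e).
[[hesk [sned jarn]] vask]: (e → e) with (e → e) — neither is a function whose domain matches the other; composition fails here.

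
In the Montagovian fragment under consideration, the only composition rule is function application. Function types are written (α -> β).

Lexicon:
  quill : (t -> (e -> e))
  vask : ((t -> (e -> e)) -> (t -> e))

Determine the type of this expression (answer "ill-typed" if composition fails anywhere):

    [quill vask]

(t -> e)

[quill vask]: functor vask : ((t -> (e -> e)) -> (t -> e)), argument quill : (t -> (e -> e)); result (t -> e).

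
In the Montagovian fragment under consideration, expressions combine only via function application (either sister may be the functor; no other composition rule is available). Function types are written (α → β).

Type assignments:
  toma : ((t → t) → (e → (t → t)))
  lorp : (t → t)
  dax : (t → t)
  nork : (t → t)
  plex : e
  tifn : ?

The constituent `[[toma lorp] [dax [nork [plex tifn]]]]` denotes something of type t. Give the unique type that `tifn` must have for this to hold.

At [[toma lorp] [dax [nork [plex tifn]]]] (required: t): [toma lorp] is (e → (t → t)), which is not a function with range t; hence [dax [nork [plex tifn]]] is the functor — type ((e → (t → t)) → t).
At [dax [nork [plex tifn]]] (required: ((e → (t → t)) → t)): dax is (t → t), which is not a function with range ((e → (t → t)) → t); hence [nork [plex tifn]] is the functor — type ((t → t) → ((e → (t → t)) → t)).
At [nork [plex tifn]] (required: ((t → t) → ((e → (t → t)) → t))): nork is (t → t), which is not a function with range ((t → t) → ((e → (t → t)) → t)); hence [plex tifn] is the functor — type ((t → t) → ((t → t) → ((e → (t → t)) → t))).
At [plex tifn] (required: ((t → t) → ((t → t) → ((e → (t → t)) → t)))): plex is e, which is not a function with range ((t → t) → ((t → t) → ((e → (t → t)) → t))); hence tifn is the functor — type (e → ((t → t) → ((t → t) → ((e → (t → t)) → t)))).

(e → ((t → t) → ((t → t) → ((e → (t → t)) → t))))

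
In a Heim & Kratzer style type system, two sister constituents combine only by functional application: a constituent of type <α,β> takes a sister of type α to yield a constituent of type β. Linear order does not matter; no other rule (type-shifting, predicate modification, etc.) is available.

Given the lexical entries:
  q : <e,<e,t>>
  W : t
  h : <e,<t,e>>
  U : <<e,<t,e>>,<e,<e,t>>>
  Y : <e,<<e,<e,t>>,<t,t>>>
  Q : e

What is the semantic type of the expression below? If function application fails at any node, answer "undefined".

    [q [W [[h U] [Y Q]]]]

[h U]: <<e,<t,e>>,<e,<e,t>>> applied to <e,<t,e>> yields <e,<e,t>>.
[Y Q]: <e,<<e,<e,t>>,<t,t>>> applied to e yields <<e,<e,t>>,<t,t>>.
[[h U] [Y Q]]: <<e,<e,t>>,<t,t>> applied to <e,<e,t>> yields <t,t>.
[W [[h U] [Y Q]]]: <t,t> applied to t yields t.
At [q [W [[h U] [Y Q]]]]: neither <e,<e,t>> nor t can take the other as argument; the node is ill-typed.

undefined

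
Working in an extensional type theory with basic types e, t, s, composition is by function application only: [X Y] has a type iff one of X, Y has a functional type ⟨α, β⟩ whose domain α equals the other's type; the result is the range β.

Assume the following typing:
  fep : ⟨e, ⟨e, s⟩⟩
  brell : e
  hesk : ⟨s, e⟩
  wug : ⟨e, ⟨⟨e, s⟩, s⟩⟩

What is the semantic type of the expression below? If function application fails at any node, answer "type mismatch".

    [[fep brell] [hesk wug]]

[fep brell]: fep is ⟨e, ⟨e, s⟩⟩, brell is e; result ⟨e, s⟩.
[hesk wug]: ⟨s, e⟩ with ⟨e, ⟨⟨e, s⟩, s⟩⟩ — neither is a function whose domain matches the other; composition fails here.

type mismatch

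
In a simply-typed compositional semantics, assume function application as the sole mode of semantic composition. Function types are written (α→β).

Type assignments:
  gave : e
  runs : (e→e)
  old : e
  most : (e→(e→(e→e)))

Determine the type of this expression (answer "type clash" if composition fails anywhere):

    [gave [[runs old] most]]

(e→e)

At [runs old], runs : (e→e) takes old : e, giving e.
At [[runs old] most], most : (e→(e→(e→e))) takes [runs old] : e, giving (e→(e→e)).
At [gave [[runs old] most]], [[runs old] most] : (e→(e→e)) takes gave : e, giving (e→e).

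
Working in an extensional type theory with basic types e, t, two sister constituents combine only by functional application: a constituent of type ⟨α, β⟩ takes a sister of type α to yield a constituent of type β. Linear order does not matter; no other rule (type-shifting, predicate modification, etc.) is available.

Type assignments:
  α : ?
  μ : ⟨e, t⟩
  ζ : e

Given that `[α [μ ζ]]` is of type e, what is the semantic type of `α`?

For [α [μ ζ]] to have type e with [μ ζ] of type t, α must be the function: α : ⟨t, e⟩.

⟨t, e⟩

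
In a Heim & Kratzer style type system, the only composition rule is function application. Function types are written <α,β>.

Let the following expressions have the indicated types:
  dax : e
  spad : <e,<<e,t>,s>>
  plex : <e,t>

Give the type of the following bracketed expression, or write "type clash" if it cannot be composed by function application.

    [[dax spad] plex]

[dax spad] — spad of type <e,<<e,t>,s>> combines with dax of type e: type <<e,t>,s>.
[[dax spad] plex] — [dax spad] of type <<e,t>,s> combines with plex of type <e,t>: type s.

s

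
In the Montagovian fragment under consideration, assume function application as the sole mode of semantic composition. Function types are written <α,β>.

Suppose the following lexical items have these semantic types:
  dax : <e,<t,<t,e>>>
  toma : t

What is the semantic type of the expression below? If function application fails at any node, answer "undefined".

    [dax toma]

undefined

[dax toma]: <e,<t,<t,e>>> and t cannot combine by function application — type clash.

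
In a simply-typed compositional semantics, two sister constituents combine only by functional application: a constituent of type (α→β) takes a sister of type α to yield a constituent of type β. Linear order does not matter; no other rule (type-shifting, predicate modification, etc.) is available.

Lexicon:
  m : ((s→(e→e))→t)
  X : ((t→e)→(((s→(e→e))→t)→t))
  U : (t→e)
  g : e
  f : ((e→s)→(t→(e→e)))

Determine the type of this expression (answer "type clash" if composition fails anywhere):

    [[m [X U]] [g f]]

At [X U], X : ((t→e)→(((s→(e→e))→t)→t)) takes U : (t→e), giving (((s→(e→e))→t)→t).
At [m [X U]], [X U] : (((s→(e→e))→t)→t) takes m : ((s→(e→e))→t), giving t.
[g f]: e and ((e→s)→(t→(e→e))) cannot combine by function application — type clash.

type clash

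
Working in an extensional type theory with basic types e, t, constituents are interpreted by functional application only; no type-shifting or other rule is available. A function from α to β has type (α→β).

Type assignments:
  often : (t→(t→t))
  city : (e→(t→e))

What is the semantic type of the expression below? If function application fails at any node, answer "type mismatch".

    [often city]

[often city]: (t→(t→t)) and (e→(t→e)) cannot combine by function application — type clash.

type mismatch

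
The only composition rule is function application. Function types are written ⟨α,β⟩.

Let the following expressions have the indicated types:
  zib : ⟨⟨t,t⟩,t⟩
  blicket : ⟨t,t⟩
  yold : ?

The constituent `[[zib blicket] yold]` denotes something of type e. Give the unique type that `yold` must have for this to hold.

[[zib blicket] yold] is required to be e. [zib blicket] : t cannot yield e as functor, so yold : ⟨t,e⟩.

⟨t,e⟩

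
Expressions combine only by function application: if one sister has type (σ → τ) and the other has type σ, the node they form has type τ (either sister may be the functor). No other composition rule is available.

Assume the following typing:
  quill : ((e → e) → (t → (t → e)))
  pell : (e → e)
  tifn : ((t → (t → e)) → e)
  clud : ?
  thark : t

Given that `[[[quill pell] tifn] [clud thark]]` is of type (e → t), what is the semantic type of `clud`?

(t → (e → (e → t)))

At [[[quill pell] tifn] [clud thark]] (required: (e → t)): [[quill pell] tifn] is e, which is not a function with range (e → t); hence [clud thark] is the functor — type (e → (e → t)).
At [clud thark] (required: (e → (e → t))): thark is t, which is not a function with range (e → (e → t)); hence clud is the functor — type (t → (e → (e → t))).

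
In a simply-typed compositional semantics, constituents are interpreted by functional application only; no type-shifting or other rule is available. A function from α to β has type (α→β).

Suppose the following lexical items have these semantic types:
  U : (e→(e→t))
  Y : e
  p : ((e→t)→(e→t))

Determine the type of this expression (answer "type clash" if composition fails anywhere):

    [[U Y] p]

(e→t)

At [U Y], U : (e→(e→t)) takes Y : e, giving (e→t).
At [[U Y] p], p : ((e→t)→(e→t)) takes [U Y] : (e→t), giving (e→t).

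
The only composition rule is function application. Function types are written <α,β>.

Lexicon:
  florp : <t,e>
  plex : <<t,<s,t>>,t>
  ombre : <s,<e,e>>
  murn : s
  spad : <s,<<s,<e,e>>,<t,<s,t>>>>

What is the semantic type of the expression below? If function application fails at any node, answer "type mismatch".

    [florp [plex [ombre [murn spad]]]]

At [murn spad], spad : <s,<<s,<e,e>>,<t,<s,t>>>> takes murn : s, giving <<s,<e,e>>,<t,<s,t>>>.
At [ombre [murn spad]], [murn spad] : <<s,<e,e>>,<t,<s,t>>> takes ombre : <s,<e,e>>, giving <t,<s,t>>.
At [plex [ombre [murn spad]]], plex : <<t,<s,t>>,t> takes [ombre [murn spad]] : <t,<s,t>>, giving t.
At [florp [plex [ombre [murn spad]]]], florp : <t,e> takes [plex [ombre [murn spad]]] : t, giving e.

e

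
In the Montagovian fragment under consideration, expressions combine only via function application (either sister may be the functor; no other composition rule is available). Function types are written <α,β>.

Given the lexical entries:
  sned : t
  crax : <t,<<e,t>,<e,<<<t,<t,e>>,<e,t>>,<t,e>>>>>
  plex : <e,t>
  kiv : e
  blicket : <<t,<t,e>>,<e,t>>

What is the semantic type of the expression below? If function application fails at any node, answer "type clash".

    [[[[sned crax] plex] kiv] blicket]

[sned crax] — crax of type <t,<<e,t>,<e,<<<t,<t,e>>,<e,t>>,<t,e>>>>> combines with sned of type t: type <<e,t>,<e,<<<t,<t,e>>,<e,t>>,<t,e>>>>.
[[sned crax] plex] — [sned crax] of type <<e,t>,<e,<<<t,<t,e>>,<e,t>>,<t,e>>>> combines with plex of type <e,t>: type <e,<<<t,<t,e>>,<e,t>>,<t,e>>>.
[[[sned crax] plex] kiv] — [[sned crax] plex] of type <e,<<<t,<t,e>>,<e,t>>,<t,e>>> combines with kiv of type e: type <<<t,<t,e>>,<e,t>>,<t,e>>.
[[[[sned crax] plex] kiv] blicket] — [[[sned crax] plex] kiv] of type <<<t,<t,e>>,<e,t>>,<t,e>> combines with blicket of type <<t,<t,e>>,<e,t>>: type <t,e>.

<t,e>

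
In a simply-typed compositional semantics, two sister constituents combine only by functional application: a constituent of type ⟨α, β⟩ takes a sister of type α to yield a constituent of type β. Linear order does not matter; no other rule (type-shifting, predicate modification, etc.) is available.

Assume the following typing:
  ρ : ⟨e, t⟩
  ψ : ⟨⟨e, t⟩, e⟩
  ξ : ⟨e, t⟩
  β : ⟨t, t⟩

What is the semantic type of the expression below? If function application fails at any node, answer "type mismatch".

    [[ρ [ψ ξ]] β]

t

[ψ ξ]: ⟨⟨e, t⟩, e⟩ applied to ⟨e, t⟩ yields e.
[ρ [ψ ξ]]: ⟨e, t⟩ applied to e yields t.
[[ρ [ψ ξ]] β]: ⟨t, t⟩ applied to t yields t.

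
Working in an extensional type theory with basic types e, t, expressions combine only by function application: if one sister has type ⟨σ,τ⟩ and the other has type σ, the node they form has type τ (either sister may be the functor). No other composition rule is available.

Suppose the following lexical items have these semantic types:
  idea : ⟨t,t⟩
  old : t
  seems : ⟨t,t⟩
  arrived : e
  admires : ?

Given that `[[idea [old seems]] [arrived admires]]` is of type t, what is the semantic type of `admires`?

⟨e,⟨t,t⟩⟩

[[idea [old seems]] [arrived admires]] is required to be t. [idea [old seems]] : t cannot yield t as functor, so [arrived admires] : ⟨t,t⟩.
[arrived admires] is required to be ⟨t,t⟩. arrived : e cannot yield ⟨t,t⟩ as functor, so admires : ⟨e,⟨t,t⟩⟩.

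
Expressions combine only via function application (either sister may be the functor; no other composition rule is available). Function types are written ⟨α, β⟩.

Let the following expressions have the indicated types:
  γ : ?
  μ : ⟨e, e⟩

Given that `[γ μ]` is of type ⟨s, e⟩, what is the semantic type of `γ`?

[γ μ] is required to be ⟨s, e⟩. μ : ⟨e, e⟩ cannot yield ⟨s, e⟩ as functor, so γ : ⟨⟨e, e⟩, ⟨s, e⟩⟩.

⟨⟨e, e⟩, ⟨s, e⟩⟩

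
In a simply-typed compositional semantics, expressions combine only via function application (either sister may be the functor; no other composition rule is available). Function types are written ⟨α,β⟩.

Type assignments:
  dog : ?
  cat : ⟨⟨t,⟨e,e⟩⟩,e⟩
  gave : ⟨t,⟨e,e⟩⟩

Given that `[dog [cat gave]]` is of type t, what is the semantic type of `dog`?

⟨e,t⟩

[dog [cat gave]] must have type t. The sister [cat gave] has type e; that is not a function onto t, so dog must be the functor, of type ⟨e,t⟩.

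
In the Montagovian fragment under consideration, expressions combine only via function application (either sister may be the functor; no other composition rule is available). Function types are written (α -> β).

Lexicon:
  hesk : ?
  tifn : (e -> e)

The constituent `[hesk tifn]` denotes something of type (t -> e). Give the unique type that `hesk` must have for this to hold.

For [hesk tifn] to have type (t -> e) with tifn of type (e -> e), hesk must be the function: hesk : ((e -> e) -> (t -> e)).

((e -> e) -> (t -> e))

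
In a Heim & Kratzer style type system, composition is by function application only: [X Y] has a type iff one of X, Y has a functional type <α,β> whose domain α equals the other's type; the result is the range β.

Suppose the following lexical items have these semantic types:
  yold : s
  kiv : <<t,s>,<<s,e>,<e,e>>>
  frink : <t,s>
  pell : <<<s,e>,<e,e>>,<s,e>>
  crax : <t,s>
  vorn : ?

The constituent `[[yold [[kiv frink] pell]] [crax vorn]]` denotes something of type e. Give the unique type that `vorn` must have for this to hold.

<<t,s>,<e,e>>

[[yold [[kiv frink] pell]] [crax vorn]] must have type e. The sister [yold [[kiv frink] pell]] has type e; that is not a function onto e, so [crax vorn] must be the functor, of type <e,e>.
[crax vorn] must have type <e,e>. The sister crax has type <t,s>; that is not a function onto <e,e>, so vorn must be the functor, of type <<t,s>,<e,e>>.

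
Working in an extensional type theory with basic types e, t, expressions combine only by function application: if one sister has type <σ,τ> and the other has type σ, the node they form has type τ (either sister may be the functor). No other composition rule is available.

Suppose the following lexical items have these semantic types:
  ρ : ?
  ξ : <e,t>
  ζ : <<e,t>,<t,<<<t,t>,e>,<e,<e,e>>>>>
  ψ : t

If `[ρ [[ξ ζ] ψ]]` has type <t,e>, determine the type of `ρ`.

<<<<t,t>,e>,<e,<e,e>>>,<t,e>>

[ρ [[ξ ζ] ψ]] must have type <t,e>. The sister [[ξ ζ] ψ] has type <<<t,t>,e>,<e,<e,e>>>; that is not a function onto <t,e>, so ρ must be the functor, of type <<<<t,t>,e>,<e,<e,e>>>,<t,e>>.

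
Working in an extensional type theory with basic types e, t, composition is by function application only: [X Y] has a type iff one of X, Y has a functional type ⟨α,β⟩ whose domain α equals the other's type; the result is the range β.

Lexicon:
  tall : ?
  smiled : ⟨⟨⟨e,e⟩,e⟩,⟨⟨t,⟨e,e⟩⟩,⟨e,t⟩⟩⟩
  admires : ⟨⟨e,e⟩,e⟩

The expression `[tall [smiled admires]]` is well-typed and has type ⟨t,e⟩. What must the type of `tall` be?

⟨⟨⟨t,⟨e,e⟩⟩,⟨e,t⟩⟩,⟨t,e⟩⟩

For [tall [smiled admires]] to have type ⟨t,e⟩ with [smiled admires] of type ⟨⟨t,⟨e,e⟩⟩,⟨e,t⟩⟩, tall must be the function: tall : ⟨⟨⟨t,⟨e,e⟩⟩,⟨e,t⟩⟩,⟨t,e⟩⟩.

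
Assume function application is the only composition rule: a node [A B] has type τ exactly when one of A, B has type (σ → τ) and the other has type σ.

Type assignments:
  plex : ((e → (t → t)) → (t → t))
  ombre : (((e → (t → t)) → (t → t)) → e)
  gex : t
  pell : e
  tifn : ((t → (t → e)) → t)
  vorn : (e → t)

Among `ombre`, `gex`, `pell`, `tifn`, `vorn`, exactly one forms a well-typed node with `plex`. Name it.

ombre — combines: ombre : (((e → (t → t)) → (t → t)) → e) takes plex : ((e → (t → t)) → (t → t)) as argument, giving e.
gex : t — does not combine with plex.
pell : e — does not combine with plex.
tifn : ((t → (t → e)) → t) — does not combine with plex.
vorn : (e → t) — does not combine with plex.

ombre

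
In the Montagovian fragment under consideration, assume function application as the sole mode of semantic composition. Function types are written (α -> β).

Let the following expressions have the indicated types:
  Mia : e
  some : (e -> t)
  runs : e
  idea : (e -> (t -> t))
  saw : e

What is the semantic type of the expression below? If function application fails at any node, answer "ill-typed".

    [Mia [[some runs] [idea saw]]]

[some runs]: some is (e -> t), runs is e; result t.
[idea saw]: idea is (e -> (t -> t)), saw is e; result (t -> t).
[[some runs] [idea saw]]: [idea saw] is (t -> t), [some runs] is t; result t.
At [Mia [[some runs] [idea saw]]]: neither e nor t can take the other as argument; the node is ill-typed.

ill-typed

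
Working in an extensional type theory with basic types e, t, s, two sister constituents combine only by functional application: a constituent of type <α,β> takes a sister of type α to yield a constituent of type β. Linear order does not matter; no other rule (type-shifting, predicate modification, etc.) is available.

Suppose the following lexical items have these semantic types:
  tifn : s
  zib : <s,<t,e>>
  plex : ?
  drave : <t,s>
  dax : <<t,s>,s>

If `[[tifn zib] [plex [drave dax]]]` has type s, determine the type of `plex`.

For [[tifn zib] [plex [drave dax]]] to have type s with [tifn zib] of type <t,e>, [plex [drave dax]] must be the function: [plex [drave dax]] : <<t,e>,s>.
For [plex [drave dax]] to have type <<t,e>,s> with [drave dax] of type s, plex must be the function: plex : <s,<<t,e>,s>>.

<s,<<t,e>,s>>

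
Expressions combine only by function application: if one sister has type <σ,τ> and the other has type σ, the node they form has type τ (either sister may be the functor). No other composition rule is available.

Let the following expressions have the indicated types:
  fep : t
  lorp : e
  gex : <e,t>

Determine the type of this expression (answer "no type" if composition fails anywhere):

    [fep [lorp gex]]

no type

[lorp gex]: gex is <e,t>, lorp is e; result t.
At [fep [lorp gex]]: neither t nor t can take the other as argument; the node is ill-typed.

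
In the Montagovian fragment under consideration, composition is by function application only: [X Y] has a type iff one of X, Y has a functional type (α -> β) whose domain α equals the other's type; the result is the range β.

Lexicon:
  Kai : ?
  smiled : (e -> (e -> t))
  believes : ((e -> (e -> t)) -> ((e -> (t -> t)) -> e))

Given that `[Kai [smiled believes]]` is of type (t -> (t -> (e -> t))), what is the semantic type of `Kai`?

(((e -> (t -> t)) -> e) -> (t -> (t -> (e -> t))))

At [Kai [smiled believes]] (required: (t -> (t -> (e -> t)))): [smiled believes] is ((e -> (t -> t)) -> e), which is not a function with range (t -> (t -> (e -> t))); hence Kai is the functor — type (((e -> (t -> t)) -> e) -> (t -> (t -> (e -> t)))).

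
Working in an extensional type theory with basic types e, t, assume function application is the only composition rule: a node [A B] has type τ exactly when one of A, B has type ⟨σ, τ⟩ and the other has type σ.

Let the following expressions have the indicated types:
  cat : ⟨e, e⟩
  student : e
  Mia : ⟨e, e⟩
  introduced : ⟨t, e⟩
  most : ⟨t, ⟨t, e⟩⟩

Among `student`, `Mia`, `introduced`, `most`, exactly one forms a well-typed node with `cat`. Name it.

student — combines: cat : ⟨e, e⟩ takes student : e as argument, giving e.
Mia : ⟨e, e⟩ — no; cat wants e, and Mia wants e.
introduced : ⟨t, e⟩ — no; cat wants e, and introduced wants t.
most : ⟨t, ⟨t, e⟩⟩ — no; cat wants e, and most wants t.

student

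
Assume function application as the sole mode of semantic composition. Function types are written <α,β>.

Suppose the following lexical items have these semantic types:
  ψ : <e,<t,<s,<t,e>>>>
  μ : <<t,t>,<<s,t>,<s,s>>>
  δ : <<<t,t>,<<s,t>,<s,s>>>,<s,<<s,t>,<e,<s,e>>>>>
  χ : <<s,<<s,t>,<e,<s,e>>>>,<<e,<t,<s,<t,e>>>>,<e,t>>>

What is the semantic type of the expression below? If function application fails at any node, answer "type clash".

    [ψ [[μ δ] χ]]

[μ δ]: functor δ : <<<t,t>,<<s,t>,<s,s>>>,<s,<<s,t>,<e,<s,e>>>>>, argument μ : <<t,t>,<<s,t>,<s,s>>>; result <s,<<s,t>,<e,<s,e>>>>.
[[μ δ] χ]: functor χ : <<s,<<s,t>,<e,<s,e>>>>,<<e,<t,<s,<t,e>>>>,<e,t>>>, argument [μ δ] : <s,<<s,t>,<e,<s,e>>>>; result <<e,<t,<s,<t,e>>>>,<e,t>>.
[ψ [[μ δ] χ]]: functor [[μ δ] χ] : <<e,<t,<s,<t,e>>>>,<e,t>>, argument ψ : <e,<t,<s,<t,e>>>>; result <e,t>.

<e,t>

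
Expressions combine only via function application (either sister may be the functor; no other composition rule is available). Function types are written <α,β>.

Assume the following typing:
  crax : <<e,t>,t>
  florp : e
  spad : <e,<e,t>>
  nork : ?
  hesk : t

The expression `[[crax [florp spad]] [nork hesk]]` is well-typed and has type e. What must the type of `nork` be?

[[crax [florp spad]] [nork hesk]] is required to be e. [crax [florp spad]] : t cannot yield e as functor, so [nork hesk] : <t,e>.
[nork hesk] is required to be <t,e>. hesk : t cannot yield <t,e> as functor, so nork : <t,<t,e>>.

<t,<t,e>>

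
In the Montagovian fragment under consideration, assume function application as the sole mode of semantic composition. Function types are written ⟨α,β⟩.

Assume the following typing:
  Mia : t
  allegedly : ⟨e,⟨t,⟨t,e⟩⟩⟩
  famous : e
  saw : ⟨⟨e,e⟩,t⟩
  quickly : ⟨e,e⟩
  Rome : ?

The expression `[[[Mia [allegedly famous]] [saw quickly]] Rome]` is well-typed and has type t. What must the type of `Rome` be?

⟨e,t⟩

At [[[Mia [allegedly famous]] [saw quickly]] Rome] (required: t): [[Mia [allegedly famous]] [saw quickly]] is e, which is not a function with range t; hence Rome is the functor — type ⟨e,t⟩.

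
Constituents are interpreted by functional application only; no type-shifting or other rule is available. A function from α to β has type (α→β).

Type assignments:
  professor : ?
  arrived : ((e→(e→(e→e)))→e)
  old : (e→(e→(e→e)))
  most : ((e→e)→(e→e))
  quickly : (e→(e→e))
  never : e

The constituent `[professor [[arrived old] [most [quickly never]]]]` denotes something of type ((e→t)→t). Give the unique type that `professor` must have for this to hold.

(e→((e→t)→t))

[professor [[arrived old] [most [quickly never]]]] must have type ((e→t)→t). The sister [[arrived old] [most [quickly never]]] has type e; that is not a function onto ((e→t)→t), so professor must be the functor, of type (e→((e→t)→t)).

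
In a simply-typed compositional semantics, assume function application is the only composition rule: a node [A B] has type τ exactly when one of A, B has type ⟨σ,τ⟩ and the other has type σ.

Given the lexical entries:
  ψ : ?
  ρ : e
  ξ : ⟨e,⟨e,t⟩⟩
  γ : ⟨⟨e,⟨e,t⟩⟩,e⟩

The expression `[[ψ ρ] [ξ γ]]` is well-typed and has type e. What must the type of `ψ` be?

⟨e,⟨e,e⟩⟩

[[ψ ρ] [ξ γ]] must have type e. The sister [ξ γ] has type e; that is not a function onto e, so [ψ ρ] must be the functor, of type ⟨e,e⟩.
[ψ ρ] must have type ⟨e,e⟩. The sister ρ has type e; that is not a function onto ⟨e,e⟩, so ψ must be the functor, of type ⟨e,⟨e,e⟩⟩.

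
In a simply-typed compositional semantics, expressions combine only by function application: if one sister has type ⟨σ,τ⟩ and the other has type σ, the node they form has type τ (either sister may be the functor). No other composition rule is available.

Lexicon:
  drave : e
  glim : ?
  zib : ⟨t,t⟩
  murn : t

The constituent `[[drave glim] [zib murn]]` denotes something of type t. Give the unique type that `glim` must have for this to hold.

⟨e,⟨t,t⟩⟩

At [[drave glim] [zib murn]] (required: t): [zib murn] is t, which is not a function with range t; hence [drave glim] is the functor — type ⟨t,t⟩.
At [drave glim] (required: ⟨t,t⟩): drave is e, which is not a function with range ⟨t,t⟩; hence glim is the functor — type ⟨e,⟨t,t⟩⟩.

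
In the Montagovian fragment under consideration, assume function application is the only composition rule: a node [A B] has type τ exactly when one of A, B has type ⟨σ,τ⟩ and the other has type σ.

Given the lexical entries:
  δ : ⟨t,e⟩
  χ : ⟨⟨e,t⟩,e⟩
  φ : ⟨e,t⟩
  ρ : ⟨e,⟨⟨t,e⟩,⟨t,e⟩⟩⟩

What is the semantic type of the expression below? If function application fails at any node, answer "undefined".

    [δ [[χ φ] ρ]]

[χ φ]: functor χ : ⟨⟨e,t⟩,e⟩, argument φ : ⟨e,t⟩; result e.
[[χ φ] ρ]: functor ρ : ⟨e,⟨⟨t,e⟩,⟨t,e⟩⟩⟩, argument [χ φ] : e; result ⟨⟨t,e⟩,⟨t,e⟩⟩.
[δ [[χ φ] ρ]]: functor [[χ φ] ρ] : ⟨⟨t,e⟩,⟨t,e⟩⟩, argument δ : ⟨t,e⟩; result ⟨t,e⟩.

⟨t,e⟩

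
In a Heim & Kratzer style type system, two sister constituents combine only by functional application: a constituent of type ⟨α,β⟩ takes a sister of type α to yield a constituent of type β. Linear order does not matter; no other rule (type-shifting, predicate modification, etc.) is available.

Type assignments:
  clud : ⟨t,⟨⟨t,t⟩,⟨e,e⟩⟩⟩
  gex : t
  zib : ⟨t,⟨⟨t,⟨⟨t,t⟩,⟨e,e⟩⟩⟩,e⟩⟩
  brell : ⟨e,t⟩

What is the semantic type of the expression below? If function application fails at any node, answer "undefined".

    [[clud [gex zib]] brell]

[gex zib] — zib of type ⟨t,⟨⟨t,⟨⟨t,t⟩,⟨e,e⟩⟩⟩,e⟩⟩ combines with gex of type t: type ⟨⟨t,⟨⟨t,t⟩,⟨e,e⟩⟩⟩,e⟩.
[clud [gex zib]] — [gex zib] of type ⟨⟨t,⟨⟨t,t⟩,⟨e,e⟩⟩⟩,e⟩ combines with clud of type ⟨t,⟨⟨t,t⟩,⟨e,e⟩⟩⟩: type e.
[[clud [gex zib]] brell] — brell of type ⟨e,t⟩ combines with [clud [gex zib]] of type e: type t.

t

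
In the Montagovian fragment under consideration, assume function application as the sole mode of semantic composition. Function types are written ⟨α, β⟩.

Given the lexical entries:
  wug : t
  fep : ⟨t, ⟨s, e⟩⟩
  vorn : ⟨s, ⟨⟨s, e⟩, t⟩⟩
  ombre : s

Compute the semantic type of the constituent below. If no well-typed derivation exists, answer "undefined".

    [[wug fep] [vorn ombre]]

t

[wug fep]: fep is ⟨t, ⟨s, e⟩⟩, wug is t; result ⟨s, e⟩.
[vorn ombre]: vorn is ⟨s, ⟨⟨s, e⟩, t⟩⟩, ombre is s; result ⟨⟨s, e⟩, t⟩.
[[wug fep] [vorn ombre]]: [vorn ombre] is ⟨⟨s, e⟩, t⟩, [wug fep] is ⟨s, e⟩; result t.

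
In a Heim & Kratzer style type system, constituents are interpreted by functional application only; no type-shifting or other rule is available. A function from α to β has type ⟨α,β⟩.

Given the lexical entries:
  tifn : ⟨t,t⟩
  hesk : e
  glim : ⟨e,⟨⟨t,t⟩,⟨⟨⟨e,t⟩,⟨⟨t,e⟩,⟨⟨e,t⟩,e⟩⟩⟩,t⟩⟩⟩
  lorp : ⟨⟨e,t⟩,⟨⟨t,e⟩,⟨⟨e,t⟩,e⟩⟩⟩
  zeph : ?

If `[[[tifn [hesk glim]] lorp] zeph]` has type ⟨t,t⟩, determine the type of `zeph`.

For [[[tifn [hesk glim]] lorp] zeph] to have type ⟨t,t⟩ with [[tifn [hesk glim]] lorp] of type t, zeph must be the function: zeph : ⟨t,⟨t,t⟩⟩.

⟨t,⟨t,t⟩⟩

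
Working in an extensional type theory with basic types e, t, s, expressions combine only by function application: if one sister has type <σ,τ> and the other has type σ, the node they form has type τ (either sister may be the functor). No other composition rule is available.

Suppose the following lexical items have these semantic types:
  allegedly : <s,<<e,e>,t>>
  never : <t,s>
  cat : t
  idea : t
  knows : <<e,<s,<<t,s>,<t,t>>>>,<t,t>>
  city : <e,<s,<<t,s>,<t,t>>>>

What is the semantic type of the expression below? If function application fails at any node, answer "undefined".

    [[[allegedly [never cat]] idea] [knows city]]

[never cat] — never of type <t,s> combines with cat of type t: type s.
[allegedly [never cat]] — allegedly of type <s,<<e,e>,t>> combines with [never cat] of type s: type <<e,e>,t>.
At [[allegedly [never cat]] idea]: neither <<e,e>,t> nor t can take the other as argument; the node is ill-typed.

undefined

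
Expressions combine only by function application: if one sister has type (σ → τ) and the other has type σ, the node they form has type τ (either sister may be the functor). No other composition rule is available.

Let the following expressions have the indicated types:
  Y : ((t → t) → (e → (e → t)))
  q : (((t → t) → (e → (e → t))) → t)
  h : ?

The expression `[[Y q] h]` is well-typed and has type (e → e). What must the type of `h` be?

[[Y q] h] must have type (e → e). The sister [Y q] has type t; that is not a function onto (e → e), so h must be the functor, of type (t → (e → e)).

(t → (e → e))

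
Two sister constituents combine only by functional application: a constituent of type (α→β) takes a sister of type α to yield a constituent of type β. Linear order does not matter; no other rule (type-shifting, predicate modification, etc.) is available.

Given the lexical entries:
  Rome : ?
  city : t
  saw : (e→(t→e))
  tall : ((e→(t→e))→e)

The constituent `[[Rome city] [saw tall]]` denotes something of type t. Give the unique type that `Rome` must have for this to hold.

[[Rome city] [saw tall]] must have type t. The sister [saw tall] has type e; that is not a function onto t, so [Rome city] must be the functor, of type (e→t).
[Rome city] must have type (e→t). The sister city has type t; that is not a function onto (e→t), so Rome must be the functor, of type (t→(e→t)).

(t→(e→t))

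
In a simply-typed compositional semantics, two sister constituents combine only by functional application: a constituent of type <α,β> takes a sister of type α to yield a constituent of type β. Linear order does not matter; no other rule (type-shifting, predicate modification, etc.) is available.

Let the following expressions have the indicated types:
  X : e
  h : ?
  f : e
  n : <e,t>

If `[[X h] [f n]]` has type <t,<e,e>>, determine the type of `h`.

[[X h] [f n]] must have type <t,<e,e>>. The sister [f n] has type t; that is not a function onto <t,<e,e>>, so [X h] must be the functor, of type <t,<t,<e,e>>>.
[X h] must have type <t,<t,<e,e>>>. The sister X has type e; that is not a function onto <t,<t,<e,e>>>, so h must be the functor, of type <e,<t,<t,<e,e>>>>.

<e,<t,<t,<e,e>>>>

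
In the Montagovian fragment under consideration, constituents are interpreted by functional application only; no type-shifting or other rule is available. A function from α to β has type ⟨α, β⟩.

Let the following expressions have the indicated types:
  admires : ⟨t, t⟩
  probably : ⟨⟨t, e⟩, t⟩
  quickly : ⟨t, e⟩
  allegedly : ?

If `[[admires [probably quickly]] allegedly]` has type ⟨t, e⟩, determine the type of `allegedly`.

⟨t, ⟨t, e⟩⟩

At [[admires [probably quickly]] allegedly] (required: ⟨t, e⟩): [admires [probably quickly]] is t, which is not a function with range ⟨t, e⟩; hence allegedly is the functor — type ⟨t, ⟨t, e⟩⟩.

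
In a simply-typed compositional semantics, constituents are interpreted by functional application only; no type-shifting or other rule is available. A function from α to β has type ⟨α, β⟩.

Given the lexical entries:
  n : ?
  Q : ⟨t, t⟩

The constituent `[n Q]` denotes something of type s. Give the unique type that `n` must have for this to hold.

⟨⟨t, t⟩, s⟩

[n Q] must have type s. The sister Q has type ⟨t, t⟩; that is not a function onto s, so n must be the functor, of type ⟨⟨t, t⟩, s⟩.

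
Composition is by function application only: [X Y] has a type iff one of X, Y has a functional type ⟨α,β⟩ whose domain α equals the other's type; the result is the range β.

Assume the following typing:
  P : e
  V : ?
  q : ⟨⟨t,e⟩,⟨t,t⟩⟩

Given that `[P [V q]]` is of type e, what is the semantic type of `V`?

⟨⟨⟨t,e⟩,⟨t,t⟩⟩,⟨e,e⟩⟩

[P [V q]] is required to be e. P : e cannot yield e as functor, so [V q] : ⟨e,e⟩.
[V q] is required to be ⟨e,e⟩. q : ⟨⟨t,e⟩,⟨t,t⟩⟩ cannot yield ⟨e,e⟩ as functor, so V : ⟨⟨⟨t,e⟩,⟨t,t⟩⟩,⟨e,e⟩⟩.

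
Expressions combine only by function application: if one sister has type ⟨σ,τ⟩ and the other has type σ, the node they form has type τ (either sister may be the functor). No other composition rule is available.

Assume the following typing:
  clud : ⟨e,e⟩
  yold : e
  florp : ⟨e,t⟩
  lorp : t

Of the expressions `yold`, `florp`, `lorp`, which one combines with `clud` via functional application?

yold — combines: clud : ⟨e,e⟩ takes yold : e as argument, giving e.
florp : ⟨e,t⟩ — clud needs e; florp needs e; neither fits.
lorp : t — clud needs e; lorp needs nothing (atomic); neither fits.

yold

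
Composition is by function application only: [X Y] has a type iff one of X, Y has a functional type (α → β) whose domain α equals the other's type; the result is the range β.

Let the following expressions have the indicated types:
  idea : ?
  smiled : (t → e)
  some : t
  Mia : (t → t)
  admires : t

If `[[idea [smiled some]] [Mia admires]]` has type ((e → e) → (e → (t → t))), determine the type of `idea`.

At [[idea [smiled some]] [Mia admires]] (required: ((e → e) → (e → (t → t)))): [Mia admires] is t, which is not a function with range ((e → e) → (e → (t → t))); hence [idea [smiled some]] is the functor — type (t → ((e → e) → (e → (t → t)))).
At [idea [smiled some]] (required: (t → ((e → e) → (e → (t → t))))): [smiled some] is e, which is not a function with range (t → ((e → e) → (e → (t → t)))); hence idea is the functor — type (e → (t → ((e → e) → (e → (t → t))))).

(e → (t → ((e → e) → (e → (t → t)))))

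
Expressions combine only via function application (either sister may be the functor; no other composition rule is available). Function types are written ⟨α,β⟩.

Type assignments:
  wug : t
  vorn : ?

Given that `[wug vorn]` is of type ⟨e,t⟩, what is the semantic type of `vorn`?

[wug vorn] must have type ⟨e,t⟩. The sister wug has type t; that is not a function onto ⟨e,t⟩, so vorn must be the functor, of type ⟨t,⟨e,t⟩⟩.

⟨t,⟨e,t⟩⟩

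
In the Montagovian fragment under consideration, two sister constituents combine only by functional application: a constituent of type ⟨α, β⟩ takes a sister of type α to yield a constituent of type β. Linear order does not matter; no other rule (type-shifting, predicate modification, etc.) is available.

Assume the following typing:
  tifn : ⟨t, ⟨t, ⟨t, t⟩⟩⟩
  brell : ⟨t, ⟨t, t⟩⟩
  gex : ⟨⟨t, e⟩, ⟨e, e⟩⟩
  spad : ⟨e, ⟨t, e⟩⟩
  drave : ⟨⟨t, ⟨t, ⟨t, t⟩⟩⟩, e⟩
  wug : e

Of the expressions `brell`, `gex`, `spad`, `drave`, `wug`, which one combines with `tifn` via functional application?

drave

brell : ⟨t, ⟨t, t⟩⟩ — neither side's domain matches the other.
gex : ⟨⟨t, e⟩, ⟨e, e⟩⟩ — neither side's domain matches the other.
spad : ⟨e, ⟨t, e⟩⟩ — neither side's domain matches the other.
drave — combines: drave : ⟨⟨t, ⟨t, ⟨t, t⟩⟩⟩, e⟩ takes tifn : ⟨t, ⟨t, ⟨t, t⟩⟩⟩ as argument, giving e.
wug : e — neither side's domain matches the other.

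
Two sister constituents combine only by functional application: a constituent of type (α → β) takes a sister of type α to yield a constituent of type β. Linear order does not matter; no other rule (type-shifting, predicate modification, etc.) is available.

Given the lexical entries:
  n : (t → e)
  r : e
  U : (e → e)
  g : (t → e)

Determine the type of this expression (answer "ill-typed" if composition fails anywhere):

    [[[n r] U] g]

At [n r]: neither (t → e) nor e can take the other as argument; the node is ill-typed.

ill-typed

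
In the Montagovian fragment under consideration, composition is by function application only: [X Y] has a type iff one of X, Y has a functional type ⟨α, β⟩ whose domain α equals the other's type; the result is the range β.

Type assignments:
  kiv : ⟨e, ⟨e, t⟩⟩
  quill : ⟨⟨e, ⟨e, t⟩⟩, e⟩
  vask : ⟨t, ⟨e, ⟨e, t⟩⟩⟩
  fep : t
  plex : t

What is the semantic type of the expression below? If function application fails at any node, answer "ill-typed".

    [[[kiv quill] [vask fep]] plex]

ill-typed

[kiv quill]: quill is ⟨⟨e, ⟨e, t⟩⟩, e⟩, kiv is ⟨e, ⟨e, t⟩⟩; result e.
[vask fep]: vask is ⟨t, ⟨e, ⟨e, t⟩⟩⟩, fep is t; result ⟨e, ⟨e, t⟩⟩.
[[kiv quill] [vask fep]]: [vask fep] is ⟨e, ⟨e, t⟩⟩, [kiv quill] is e; result ⟨e, t⟩.
At [[[kiv quill] [vask fep]] plex]: neither ⟨e, t⟩ nor t can take the other as argument; the node is ill-typed.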